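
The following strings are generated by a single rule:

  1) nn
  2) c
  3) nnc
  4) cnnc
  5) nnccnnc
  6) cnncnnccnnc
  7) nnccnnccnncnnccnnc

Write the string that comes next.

Each term (from the third on) is the two preceding terms concatenated in order: term 3 = nn·c = nnc.
Continuing: cnncnnccnnc · nnccnnccnncnnccnnc gives term 8.

cnncnnccnncnnccnnccnncnnccnnc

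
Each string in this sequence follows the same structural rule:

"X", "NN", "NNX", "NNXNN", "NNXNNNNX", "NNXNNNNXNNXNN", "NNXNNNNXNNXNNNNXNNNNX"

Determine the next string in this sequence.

NNXNNNNXNNXNNNNXNNNNXNNXNNNNXNNXNN

From term 3 onward, concatenate the last term with the second-to-last: NN·X = NNX, NNX·NN = NNXNN, …
So term 8 is NNXNNNNXNNXNNNNXNNNNX·NNXNNNNXNNXNN.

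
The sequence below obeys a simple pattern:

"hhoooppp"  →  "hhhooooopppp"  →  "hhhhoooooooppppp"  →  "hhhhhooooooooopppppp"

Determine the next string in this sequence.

hhhhhhoooooooooooppppppp

Term n consists of n+1 h's, followed by 2n+1 o's, followed by n+2 p's (n = 1, 2, …).
Setting n = 5 gives 6, 11, 7 characters in each block.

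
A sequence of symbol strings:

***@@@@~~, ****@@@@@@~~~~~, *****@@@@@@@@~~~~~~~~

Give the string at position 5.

Each string has the form *^{n+2} @^{2n+2} ~^{3n-1} (n = 1, 2, …).
Setting n = 5 gives 7, 12, 14 characters in each block.

*******@@@@@@@@@@@@~~~~~~~~~~~~~~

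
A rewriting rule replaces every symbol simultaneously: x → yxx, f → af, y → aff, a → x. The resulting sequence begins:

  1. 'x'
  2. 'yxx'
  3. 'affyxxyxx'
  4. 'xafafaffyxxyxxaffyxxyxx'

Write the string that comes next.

yxxxafxafxafafaffyxxyxxaffyxxyxxxafafaffyxxyxxaffyxxyxx

φ(xafafaffyxxyxxaffyxxyxx) expands symbol-by-symbol to yxx x af x af x af af aff yxx yxx aff yxx yxx x af af aff yxx yxx aff yxx yxx; joining the 23 pieces gives the next term.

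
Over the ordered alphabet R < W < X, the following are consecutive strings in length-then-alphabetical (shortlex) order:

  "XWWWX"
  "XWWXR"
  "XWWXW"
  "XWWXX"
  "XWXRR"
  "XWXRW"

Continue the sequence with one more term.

Find the rightmost character of XWXRW below X, bump it to the next letter, and reset everything to its right to R.

XWXRX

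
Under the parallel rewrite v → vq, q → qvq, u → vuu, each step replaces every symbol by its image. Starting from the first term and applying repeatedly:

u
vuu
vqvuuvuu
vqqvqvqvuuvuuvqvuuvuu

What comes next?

φ(vqqvqvqvuuvuuvqvuuvuu) expands symbol-by-symbol to vq qvq qvq vq qvq vq qvq vq vuu vuu vq vuu vuu vq qvq vq vuu vuu vq vuu vuu; joining the 21 pieces gives the next term.

vqqvqqvqvqqvqvqqvqvqvuuvuuvqvuuvuuvqqvqvqvuuvuuvqvuuvuu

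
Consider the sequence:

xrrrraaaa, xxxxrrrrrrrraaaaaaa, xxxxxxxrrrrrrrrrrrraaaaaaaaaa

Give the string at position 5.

Term n consists of 3n-2 x's, followed by 4n r's, followed by 3n+1 a's (n = 1, 2, …).
For term 5, n = 5, so the run lengths are 13, 20, 16.

xxxxxxxxxxxxxrrrrrrrrrrrrrrrrrrrraaaaaaaaaaaaaaaa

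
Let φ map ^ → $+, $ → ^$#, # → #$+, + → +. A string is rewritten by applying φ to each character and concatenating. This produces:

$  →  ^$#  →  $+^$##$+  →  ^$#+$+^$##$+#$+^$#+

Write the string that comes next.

φ(^$#+$+^$##$+#$+^$#+) expands symbol-by-symbol to $+ ^$# #$+ + ^$# + $+ ^$# #$+ #$+ ^$# + #$+ ^$# + $+ ^$# #$+ +; joining the 19 pieces gives the next term.

$+^$##$++^$#+$+^$##$+#$+^$#+#$+^$#+$+^$##$++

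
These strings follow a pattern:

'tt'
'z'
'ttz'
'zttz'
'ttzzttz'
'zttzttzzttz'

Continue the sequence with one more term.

This is a Fibonacci-style word recurrence s(k) = s(k−2)·s(k−1): e.g. tt·z = ttz.
The next term joins ttzzttz and zttzttzzttz.

ttzzttzzttzttzzttz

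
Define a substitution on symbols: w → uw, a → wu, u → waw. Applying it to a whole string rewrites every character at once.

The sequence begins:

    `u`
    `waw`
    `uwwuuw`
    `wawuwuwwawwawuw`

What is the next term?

uwwuuwwawuwwawuwuwwuuwuwwuuwwawuw

φ(wawuwuwwawwawuw) expands symbol-by-symbol to uw wu uw waw uw waw uw uw wu uw uw wu uw waw uw; joining the 15 pieces gives the next term.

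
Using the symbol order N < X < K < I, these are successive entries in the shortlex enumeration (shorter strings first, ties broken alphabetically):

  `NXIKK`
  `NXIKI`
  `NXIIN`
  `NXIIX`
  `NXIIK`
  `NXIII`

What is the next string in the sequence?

The successor of NXIII increments the rightmost position that isn't already I and resets every position after it to N.

NKNNN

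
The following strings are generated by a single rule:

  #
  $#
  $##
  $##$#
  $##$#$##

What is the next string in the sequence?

This is a Fibonacci-style word recurrence s(k) = s(k−1)·s(k−2): e.g. $#·# = $##.
Continuing: $##$#$## · $##$# gives term 6.

$##$#$##$##$#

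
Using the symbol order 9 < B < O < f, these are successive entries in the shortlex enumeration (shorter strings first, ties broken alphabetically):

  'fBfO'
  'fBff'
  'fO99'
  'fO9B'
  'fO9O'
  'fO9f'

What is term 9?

Continuing the enumeration 3 steps past fO9f: fO9f → fOB9 → fOBB → (answer).

fOBO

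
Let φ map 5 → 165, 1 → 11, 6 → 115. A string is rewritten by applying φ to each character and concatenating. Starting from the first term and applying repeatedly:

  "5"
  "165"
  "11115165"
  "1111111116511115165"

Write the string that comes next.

Rewriting the 19 symbols of 1111111116511115165 one by one yields 11 11 11 11 11 11 11 11 11 115 165 11 11 11 11 165 11 115 165; concatenated:

1111111111111111111151651111111116511115165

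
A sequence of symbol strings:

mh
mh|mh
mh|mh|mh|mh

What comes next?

Each string is two copies of the previous one joined by '|'.
So the next term is two copies of mh|mh|mh|mh with '|' between the halves.

mh|mh|mh|mh|mh|mh|mh|mh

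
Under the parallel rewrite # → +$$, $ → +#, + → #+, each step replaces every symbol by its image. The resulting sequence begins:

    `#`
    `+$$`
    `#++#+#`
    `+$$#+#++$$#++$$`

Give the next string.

Replace each of the 15 characters of +$$#+#++$$#++$$ in place — #+ +# +# +$$ #+ +$$ #+ #+ +# +# +$$ #+ #+ +# +# — and concatenate.

#++#+#+$$#++$$#+#++#+#+$$#+#++#+#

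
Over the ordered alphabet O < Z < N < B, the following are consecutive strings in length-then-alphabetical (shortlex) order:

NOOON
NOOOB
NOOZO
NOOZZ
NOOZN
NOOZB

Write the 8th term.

Stepping forward 2 times from NOOZB: NOOZB → NOONO, then the target.

NOONZ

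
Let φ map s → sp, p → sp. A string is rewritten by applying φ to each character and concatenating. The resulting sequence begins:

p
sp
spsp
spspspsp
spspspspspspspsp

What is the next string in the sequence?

spspspspspspspspspspspspspspspsp

Replace each of the 16 characters of spspspspspspspsp in place — sp sp sp sp sp sp sp sp sp sp sp sp sp sp sp sp — and concatenate.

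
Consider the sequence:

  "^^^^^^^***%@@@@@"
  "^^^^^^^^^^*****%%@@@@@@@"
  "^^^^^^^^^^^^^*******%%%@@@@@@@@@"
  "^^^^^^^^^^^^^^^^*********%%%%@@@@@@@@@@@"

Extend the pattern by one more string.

Term n consists of 3n+1 ^'s, followed by 2n-1 *'s, followed by n-1 %'s, followed by 2n+1 @'s, where the shown terms are n = 2, 3, 4, 5.
For the next term, n = 6, so the run lengths are 19, 11, 5, 13.

^^^^^^^^^^^^^^^^^^^***********%%%%%@@@@@@@@@@@@@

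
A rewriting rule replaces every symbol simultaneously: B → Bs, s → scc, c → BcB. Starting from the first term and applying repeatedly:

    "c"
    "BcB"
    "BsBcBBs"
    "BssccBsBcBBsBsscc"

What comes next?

φ(BssccBsBcBBsBsscc) expands symbol-by-symbol to Bs scc scc BcB BcB Bs scc Bs BcB Bs Bs scc Bs scc scc BcB BcB; joining the 17 pieces gives the next term.

BssccsccBcBBcBBssccBsBcBBsBssccBssccsccBcBBcB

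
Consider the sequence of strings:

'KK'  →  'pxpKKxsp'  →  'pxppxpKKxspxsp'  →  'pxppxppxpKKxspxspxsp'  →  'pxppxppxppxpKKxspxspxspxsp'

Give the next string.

pxppxppxppxppxpKKxspxspxspxspxsp

Each term wraps the previous one in pxp on the left and xsp on the right.
So the next term is pxp·pxppxppxppxpKKxspxspxspxsp·xsp.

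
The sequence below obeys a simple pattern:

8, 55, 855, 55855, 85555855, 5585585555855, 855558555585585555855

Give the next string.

5585585555855855558555585585555855

This is a Fibonacci-style word recurrence s(k) = s(k−2)·s(k−1): e.g. 8·55 = 855.
So term 8 is 5585585555855·855558555585585555855.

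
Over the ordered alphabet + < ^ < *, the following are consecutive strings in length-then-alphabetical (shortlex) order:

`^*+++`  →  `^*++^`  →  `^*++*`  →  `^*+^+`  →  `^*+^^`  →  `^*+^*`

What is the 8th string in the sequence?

Stepping forward 2 times from ^*+^*: ^*+^* → ^*+*+, then the target.

^*+*^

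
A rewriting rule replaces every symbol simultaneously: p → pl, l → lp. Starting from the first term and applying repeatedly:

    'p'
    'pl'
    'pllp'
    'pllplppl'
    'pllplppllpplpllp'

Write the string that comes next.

pllplppllpplpllplpplpllppllplppl

Applying the rule to each of the 16 symbols of pllplppllpplpllp gives the pieces pl lp lp pl lp pl pl lp lp pl pl lp pl lp lp pl, which concatenate to the answer.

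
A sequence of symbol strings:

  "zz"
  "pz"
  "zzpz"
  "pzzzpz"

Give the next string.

zzpzpzzzpz

From term 3 onward, concatenate the second-to-last term with the last: zz·pz = zzpz, pz·zzpz = pzzzpz, …
So term 5 is zzpz·pzzzpz.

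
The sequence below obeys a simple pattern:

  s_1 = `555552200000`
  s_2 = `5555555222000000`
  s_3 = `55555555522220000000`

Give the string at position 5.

5555555555555222222000000000

Reading off run lengths: 5 runs 5, 7, 9; 2 runs 2, 3, 4; 0 runs 5, 6, 7 — each is linear in n, where the shown terms are n = 3, 4, 5.
Setting n = 7 gives 13, 6, 9 characters in each block.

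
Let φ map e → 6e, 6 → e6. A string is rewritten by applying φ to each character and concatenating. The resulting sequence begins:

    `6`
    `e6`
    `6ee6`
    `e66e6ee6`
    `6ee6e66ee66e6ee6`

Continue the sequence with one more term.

Rewriting the 16 symbols of 6ee6e66ee66e6ee6 one by one yields e6 6e 6e e6 6e e6 e6 6e 6e e6 e6 6e e6 6e 6e e6; concatenated:

e66e6ee66ee6e66e6ee6e66ee66e6ee6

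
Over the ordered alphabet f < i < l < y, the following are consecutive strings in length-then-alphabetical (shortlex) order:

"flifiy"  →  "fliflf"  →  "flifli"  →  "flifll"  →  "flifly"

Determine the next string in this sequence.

Find the rightmost character of flifly below y, bump it to the next letter, and reset everything to its right to f.

flifyf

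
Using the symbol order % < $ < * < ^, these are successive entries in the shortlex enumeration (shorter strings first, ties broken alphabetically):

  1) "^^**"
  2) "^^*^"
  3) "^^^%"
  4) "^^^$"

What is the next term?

^^^*

The successor of ^^^$ increments the rightmost position that isn't already ^ and resets every position after it to %.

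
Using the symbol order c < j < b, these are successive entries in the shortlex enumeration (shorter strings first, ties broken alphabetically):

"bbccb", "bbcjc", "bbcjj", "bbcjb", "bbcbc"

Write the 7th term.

bbcbb

Stepping forward 2 times from bbcbc: bbcbc → bbcbj, then the target.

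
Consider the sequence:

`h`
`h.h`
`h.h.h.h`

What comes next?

s(k+1) = s(k)·.·s(k) — each term doubles the last with '.' between the halves.
One more doubling of h.h.h.h gives the answer.

h.h.h.h.h.h.h.h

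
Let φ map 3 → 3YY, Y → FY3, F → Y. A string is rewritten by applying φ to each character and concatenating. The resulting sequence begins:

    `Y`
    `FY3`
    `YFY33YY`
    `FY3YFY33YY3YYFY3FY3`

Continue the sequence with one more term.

Applying the rule to each of the 19 symbols of FY3YFY33YY3YYFY3FY3 gives the pieces Y FY3 3YY FY3 Y FY3 3YY 3YY FY3 FY3 3YY FY3 FY3 Y FY3 3YY Y FY3 3YY, which concatenate to the answer.

YFY33YYFY3YFY33YY3YYFY3FY33YYFY3FY3YFY33YYYFY33YY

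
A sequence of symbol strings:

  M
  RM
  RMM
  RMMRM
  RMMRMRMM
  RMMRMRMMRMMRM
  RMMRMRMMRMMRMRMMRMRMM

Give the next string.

This is a Fibonacci-style word recurrence s(k) = s(k−1)·s(k−2): e.g. RM·M = RMM.
So term 8 is RMMRMRMMRMMRMRMMRMRMM·RMMRMRMMRMMRM.

RMMRMRMMRMMRMRMMRMRMMRMMRMRMMRMMRM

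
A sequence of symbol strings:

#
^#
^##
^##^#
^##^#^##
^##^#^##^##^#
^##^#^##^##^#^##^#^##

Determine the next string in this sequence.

^##^#^##^##^#^##^#^##^##^#^##^##^#

Each term (from the third on) is the previous term followed by the one before it: term 3 = ^#·# = ^##.
So term 8 is ^##^#^##^##^#^##^#^##·^##^#^##^##^#.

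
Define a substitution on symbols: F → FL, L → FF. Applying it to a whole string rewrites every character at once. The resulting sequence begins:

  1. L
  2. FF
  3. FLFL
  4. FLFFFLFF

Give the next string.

Apply φ to FLFFFLFF symbol by symbol: F→FL, L→FF, F→FL, F→FL, F→FL, L→FF, F→FL, F→FL; joined: FL FF FL FL FL FF FL FL.

FLFFFLFLFLFFFLFL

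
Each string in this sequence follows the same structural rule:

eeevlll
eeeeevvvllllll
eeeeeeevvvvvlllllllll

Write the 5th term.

eeeeeeeeeeevvvvvvvvvlllllllllllllll

The n-th term is 2n+1 e's then 2n-1 v's then 3n l's (n = 1, 2, …).
For term 5, n = 5, so the run lengths are 11, 9, 15.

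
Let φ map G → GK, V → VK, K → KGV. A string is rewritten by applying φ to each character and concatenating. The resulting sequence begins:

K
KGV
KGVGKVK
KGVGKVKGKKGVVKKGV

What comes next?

Rewriting the 17 symbols of KGVGKVKGKKGVVKKGV one by one yields KGV GK VK GK KGV VK KGV GK KGV KGV GK VK VK KGV KGV GK VK; concatenated:

KGVGKVKGKKGVVKKGVGKKGVKGVGKVKVKKGVKGVGKVK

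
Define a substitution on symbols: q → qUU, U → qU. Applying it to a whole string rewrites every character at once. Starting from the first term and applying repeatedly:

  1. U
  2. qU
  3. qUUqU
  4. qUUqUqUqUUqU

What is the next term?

qUUqUqUqUUqUqUUqUqUUqUqUqUUqU

Expanding qUUqUqUqUUqU: q→qUU, U→qU, U→qU, q→qUU, U→qU, q→qUU, U→qU, q→qUU, U→qU, U→qU, q→qUU, U→qU. Concatenated: qUU qU qU qUU qU qUU qU qUU qU qU qUU qU.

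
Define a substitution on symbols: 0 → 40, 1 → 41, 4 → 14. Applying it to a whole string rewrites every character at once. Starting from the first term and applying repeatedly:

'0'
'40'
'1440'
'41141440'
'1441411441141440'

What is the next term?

41141441144141141441411441141440

Applying the rule to each of the 16 symbols of 1441411441141440 gives the pieces 41 14 14 41 14 41 41 14 14 41 41 14 41 14 14 40, which concatenate to the answer.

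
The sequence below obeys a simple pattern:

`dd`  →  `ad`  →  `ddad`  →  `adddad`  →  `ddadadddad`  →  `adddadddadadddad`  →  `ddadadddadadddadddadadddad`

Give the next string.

adddadddadadddadddadadddadadddadddadadddad

Each term (from the third on) is the two preceding terms concatenated in order: term 3 = dd·ad = ddad.
So term 8 is adddadddadadddad·ddadadddadadddadddadadddad.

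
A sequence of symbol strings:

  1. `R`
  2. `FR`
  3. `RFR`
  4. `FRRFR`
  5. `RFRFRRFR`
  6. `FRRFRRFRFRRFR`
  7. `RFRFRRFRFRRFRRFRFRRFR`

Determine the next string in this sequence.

Each term (from the third on) is the two preceding terms concatenated in order: term 3 = R·FR = RFR.
So term 8 is FRRFRRFRFRRFR·RFRFRRFRFRRFRRFRFRRFR.

FRRFRRFRFRRFRRFRFRRFRFRRFRRFRFRRFR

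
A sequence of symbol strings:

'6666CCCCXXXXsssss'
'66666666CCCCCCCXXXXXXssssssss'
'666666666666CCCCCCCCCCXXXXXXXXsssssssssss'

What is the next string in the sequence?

Each string has the form 6^{4n} C^{3n+1} X^{2n+2} s^{3n+2} (n = 1, 2, …).
For the next term, n = 4, so the run lengths are 16, 13, 10, 14.

6666666666666666CCCCCCCCCCCCCXXXXXXXXXXssssssssssssss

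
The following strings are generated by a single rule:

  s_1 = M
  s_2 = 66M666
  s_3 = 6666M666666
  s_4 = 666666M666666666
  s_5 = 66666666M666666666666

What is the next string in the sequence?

Each term wraps the previous one in 66 on the left and 666 on the right.
So the next term is 66·66666666M666666666666·666.

6666666666M666666666666666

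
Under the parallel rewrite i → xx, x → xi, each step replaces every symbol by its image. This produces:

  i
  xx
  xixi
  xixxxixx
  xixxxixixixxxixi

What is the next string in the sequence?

xixxxixixixxxixxxixxxixixixxxixx

Applying the rule to each of the 16 symbols of xixxxixixixxxixi gives the pieces xi xx xi xi xi xx xi xx xi xx xi xi xi xx xi xx, which concatenate to the answer.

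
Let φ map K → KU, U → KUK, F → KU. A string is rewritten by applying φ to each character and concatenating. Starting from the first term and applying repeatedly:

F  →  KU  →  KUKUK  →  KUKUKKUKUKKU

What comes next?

KUKUKKUKUKKUKUKUKKUKUKKUKUKUK

Expanding KUKUKKUKUKKU: K→KU, U→KUK, K→KU, U→KUK, K→KU, K→KU, U→KUK, K→KU, U→KUK, K→KU, K→KU, U→KUK. Concatenated: KU KUK KU KUK KU KU KUK KU KUK KU KU KUK.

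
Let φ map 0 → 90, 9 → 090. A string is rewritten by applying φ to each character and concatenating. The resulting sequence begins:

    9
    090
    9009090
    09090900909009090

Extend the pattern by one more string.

Rewriting the 17 symbols of 09090900909009090 one by one yields 90 090 90 090 90 090 90 90 090 90 090 90 90 090 90 090 90; concatenated:

90090900909009090900909009090900909009090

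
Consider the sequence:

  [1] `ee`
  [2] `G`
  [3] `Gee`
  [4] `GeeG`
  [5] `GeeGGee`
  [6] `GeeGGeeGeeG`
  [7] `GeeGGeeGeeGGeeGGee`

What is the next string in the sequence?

Each term (from the third on) is the previous term followed by the one before it: term 3 = G·ee = Gee.
So term 8 is GeeGGeeGeeGGeeGGee·GeeGGeeGeeG.

GeeGGeeGeeGGeeGGeeGeeGGeeGeeG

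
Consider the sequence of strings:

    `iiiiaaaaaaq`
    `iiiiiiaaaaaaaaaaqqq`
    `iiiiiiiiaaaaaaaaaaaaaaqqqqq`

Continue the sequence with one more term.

iiiiiiiiiiaaaaaaaaaaaaaaaaaaqqqqqqq

Term n consists of 2n+2 i's, followed by 4n+2 a's, followed by 2n-1 q's (n = 1, 2, …).
For the next term, n = 4, so the run lengths are 10, 18, 7.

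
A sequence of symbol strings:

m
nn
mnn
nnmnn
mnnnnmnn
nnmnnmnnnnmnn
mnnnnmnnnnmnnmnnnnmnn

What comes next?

nnmnnmnnnnmnnmnnnnmnnnnmnnmnnnnmnn

This is a Fibonacci-style word recurrence s(k) = s(k−2)·s(k−1): e.g. m·nn = mnn.
Continuing: nnmnnmnnnnmnn · mnnnnmnnnnmnnmnnnnmnn gives term 8.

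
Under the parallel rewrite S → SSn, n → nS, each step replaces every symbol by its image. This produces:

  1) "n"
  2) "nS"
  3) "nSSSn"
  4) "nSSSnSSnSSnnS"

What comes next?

Rewriting the 13 symbols of nSSSnSSnSSnnS one by one yields nS SSn SSn SSn nS SSn SSn nS SSn SSn nS nS SSn; concatenated:

nSSSnSSnSSnnSSSnSSnnSSSnSSnnSnSSSn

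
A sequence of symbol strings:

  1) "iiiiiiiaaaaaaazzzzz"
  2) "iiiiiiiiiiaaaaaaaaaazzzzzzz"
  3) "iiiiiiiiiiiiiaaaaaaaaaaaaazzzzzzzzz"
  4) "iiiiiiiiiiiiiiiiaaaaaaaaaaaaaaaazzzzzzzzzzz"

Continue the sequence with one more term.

iiiiiiiiiiiiiiiiiiiaaaaaaaaaaaaaaaaaaazzzzzzzzzzzzz

The n-th term is 3n+1 i's then 3n+1 a's then 2n+1 z's, where the shown terms are n = 2, 3, 4, 5.
For the next term, n = 6, so the run lengths are 19, 19, 13.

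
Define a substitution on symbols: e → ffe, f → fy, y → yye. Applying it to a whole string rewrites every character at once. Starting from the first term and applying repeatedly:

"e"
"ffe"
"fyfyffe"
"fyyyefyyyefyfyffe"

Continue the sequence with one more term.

fyyyeyyeyyeffefyyyeyyeyyeffefyyyefyyyefyfyffe

Applying the rule to each of the 17 symbols of fyyyefyyyefyfyffe gives the pieces fy yye yye yye ffe fy yye yye yye ffe fy yye fy yye fy fy ffe, which concatenate to the answer.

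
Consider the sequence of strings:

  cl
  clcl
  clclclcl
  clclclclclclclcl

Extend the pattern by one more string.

clclclclclclclclclclclclclclclcl

s(k+1) = s(k)·s(k) — each term doubles the last.
One more doubling of clclclclclclclcl gives the answer.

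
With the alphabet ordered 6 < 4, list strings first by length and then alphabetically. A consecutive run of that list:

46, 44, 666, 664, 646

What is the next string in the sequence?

Treat 646 as a base-2 numeral over the given alphabet and add one, carrying through any trailing 4's.

644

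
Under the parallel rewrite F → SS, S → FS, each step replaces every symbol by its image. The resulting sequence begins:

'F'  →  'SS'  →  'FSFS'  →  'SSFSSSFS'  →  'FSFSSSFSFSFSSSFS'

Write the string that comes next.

SSFSSSFSFSFSSSFSSSFSSSFSFSFSSSFS

Replace each of the 16 characters of FSFSSSFSFSFSSSFS in place — SS FS SS FS FS FS SS FS SS FS SS FS FS FS SS FS — and concatenate.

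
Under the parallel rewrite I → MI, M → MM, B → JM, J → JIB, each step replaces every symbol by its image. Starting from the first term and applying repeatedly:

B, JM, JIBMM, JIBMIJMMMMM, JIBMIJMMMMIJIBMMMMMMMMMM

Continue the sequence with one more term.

JIBMIJMMMMIJIBMMMMMMMMMIJIBMIJMMMMMMMMMMMMMMMMMMMMM

φ(JIBMIJMMMMIJIBMMMMMMMMMM) expands symbol-by-symbol to JIB MI JM MM MI JIB MM MM MM MM MI JIB MI JM MM MM MM MM MM MM MM MM MM MM; joining the 24 pieces gives the next term.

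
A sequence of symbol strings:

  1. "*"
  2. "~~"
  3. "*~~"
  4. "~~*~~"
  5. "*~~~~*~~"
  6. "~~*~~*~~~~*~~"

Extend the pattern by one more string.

*~~~~*~~~~*~~*~~~~*~~

From term 3 onward, concatenate the second-to-last term with the last: *·~~ = *~~, ~~·*~~ = ~~*~~, …
The next term joins *~~~~*~~ and ~~*~~*~~~~*~~.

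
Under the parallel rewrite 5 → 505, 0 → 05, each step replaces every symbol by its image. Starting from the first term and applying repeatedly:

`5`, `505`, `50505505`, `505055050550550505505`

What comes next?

5050550505505505055050550550505505505055050550550505505

Replace each of the 21 characters of 505055050550550505505 in place — 505 05 505 05 505 505 05 505 05 505 505 05 505 505 05 505 05 505 505 05 505 — and concatenate.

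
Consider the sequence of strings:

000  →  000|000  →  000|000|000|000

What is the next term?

s(k+1) = s(k)·|·s(k) — each term doubles the last with '|' between the halves.
Doubling 000|000|000|000 with '|' between the halves:

000|000|000|000|000|000|000|000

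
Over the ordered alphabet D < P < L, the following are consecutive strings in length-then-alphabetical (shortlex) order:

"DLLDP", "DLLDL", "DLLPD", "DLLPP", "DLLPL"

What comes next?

Find the rightmost character of DLLPL below L, bump it to the next letter, and reset everything to its right to D.

DLLLD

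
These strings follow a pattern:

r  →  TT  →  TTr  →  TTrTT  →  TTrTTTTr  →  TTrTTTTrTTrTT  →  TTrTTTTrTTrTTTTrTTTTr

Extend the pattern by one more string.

Each term (from the third on) is the previous term followed by the one before it: term 3 = TT·r = TTr.
Continuing: TTrTTTTrTTrTTTTrTTTTr · TTrTTTTrTTrTT gives term 8.

TTrTTTTrTTrTTTTrTTTTrTTrTTTTrTTrTT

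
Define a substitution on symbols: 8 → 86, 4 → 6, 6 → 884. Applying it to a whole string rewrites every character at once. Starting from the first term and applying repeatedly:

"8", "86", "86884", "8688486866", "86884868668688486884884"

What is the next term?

Applying the rule to each of the 23 symbols of 86884868668688486884884 gives the pieces 86 884 86 86 6 86 884 86 884 884 86 884 86 86 6 86 884 86 86 6 86 86 6, which concatenate to the answer.

868848686686884868848848688486866868848686686866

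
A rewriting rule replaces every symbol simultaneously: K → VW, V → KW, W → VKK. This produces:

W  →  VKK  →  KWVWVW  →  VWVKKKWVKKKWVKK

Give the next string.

KWVKKKWVWVWVWVKKKWVWVWVWVKKKWVWVW

φ(VWVKKKWVKKKWVKK) expands symbol-by-symbol to KW VKK KW VW VW VW VKK KW VW VW VW VKK KW VW VW; joining the 15 pieces gives the next term.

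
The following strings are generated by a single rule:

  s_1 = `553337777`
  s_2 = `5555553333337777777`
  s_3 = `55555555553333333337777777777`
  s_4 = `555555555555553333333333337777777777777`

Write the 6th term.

55555555555555555555553333333333333333337777777777777777777

Each string has the form 5^{4n-2} 3^{3n} 7^{3n+1} (n = 1, 2, …).
Setting n = 6 gives 22, 18, 19 characters in each block.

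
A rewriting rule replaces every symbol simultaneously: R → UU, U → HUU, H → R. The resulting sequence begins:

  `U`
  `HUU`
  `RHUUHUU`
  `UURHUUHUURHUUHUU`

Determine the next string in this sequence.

HUUHUUUURHUUHUURHUUHUUUURHUUHUURHUUHUU

Replace each of the 16 characters of UURHUUHUURHUUHUU in place — HUU HUU UU R HUU HUU R HUU HUU UU R HUU HUU R HUU HUU — and concatenate.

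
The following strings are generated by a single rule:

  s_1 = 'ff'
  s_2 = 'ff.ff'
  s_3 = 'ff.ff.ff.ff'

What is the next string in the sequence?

Each string is two copies of the previous one joined by '.'.
So the next term is two copies of ff.ff.ff.ff with '.' between the halves.

ff.ff.ff.ff.ff.ff.ff.ff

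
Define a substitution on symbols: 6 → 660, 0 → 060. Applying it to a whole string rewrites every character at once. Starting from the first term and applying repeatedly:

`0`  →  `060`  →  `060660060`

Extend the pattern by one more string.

Expanding 060660060: 0→060, 6→660, 0→060, 6→660, 6→660, 0→060, 0→060, 6→660, 0→060. Concatenated: 060 660 060 660 660 060 060 660 060.

060660060660660060060660060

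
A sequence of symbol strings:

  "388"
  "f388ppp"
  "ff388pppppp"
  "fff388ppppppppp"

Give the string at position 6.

fffff388ppppppppppppppp

s(k+1) = f·s(k)·ppp, so each term gains f as a prefix and ppp as a suffix.
From fff388ppppppppp, 2 further steps: fff388ppppppppp → ffff388pppppppppppp → (answer).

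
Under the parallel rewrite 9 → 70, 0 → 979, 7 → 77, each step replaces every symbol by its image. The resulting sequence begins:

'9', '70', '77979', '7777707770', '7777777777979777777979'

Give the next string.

φ(7777777777979777777979) expands symbol-by-symbol to 77 77 77 77 77 77 77 77 77 77 70 77 70 77 77 77 77 77 77 70 77 70; joining the 22 pieces gives the next term.

77777777777777777777707770777777777777707770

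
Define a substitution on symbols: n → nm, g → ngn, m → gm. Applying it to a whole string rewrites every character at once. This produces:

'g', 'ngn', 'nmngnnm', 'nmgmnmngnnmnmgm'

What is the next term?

nmgmngngmnmgmnmngnnmnmgmnmgmngngm

Replace each of the 15 characters of nmgmnmngnnmnmgm in place — nm gm ngn gm nm gm nm ngn nm nm gm nm gm ngn gm — and concatenate.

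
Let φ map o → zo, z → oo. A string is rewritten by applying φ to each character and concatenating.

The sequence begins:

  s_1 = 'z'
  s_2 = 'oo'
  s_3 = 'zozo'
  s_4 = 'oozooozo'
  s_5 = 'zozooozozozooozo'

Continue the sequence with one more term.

Rewriting the 16 symbols of zozooozozozooozo one by one yields oo zo oo zo zo zo oo zo oo zo oo zo zo zo oo zo; concatenated:

oozooozozozooozooozooozozozooozo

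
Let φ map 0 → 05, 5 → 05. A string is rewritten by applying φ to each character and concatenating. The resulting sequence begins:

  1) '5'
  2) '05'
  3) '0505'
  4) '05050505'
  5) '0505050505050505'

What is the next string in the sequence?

05050505050505050505050505050505

φ(0505050505050505) expands symbol-by-symbol to 05 05 05 05 05 05 05 05 05 05 05 05 05 05 05 05; joining the 16 pieces gives the next term.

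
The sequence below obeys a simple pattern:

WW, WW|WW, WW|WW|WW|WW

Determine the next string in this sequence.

WW|WW|WW|WW|WW|WW|WW|WW

Every step duplicates the string with '|' between the halves.
So the next term is two copies of WW|WW|WW|WW with '|' between the halves.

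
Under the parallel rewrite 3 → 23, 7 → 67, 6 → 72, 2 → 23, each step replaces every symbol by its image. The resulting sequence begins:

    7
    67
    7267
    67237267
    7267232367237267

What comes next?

67237267232323237267232367237267

Replace each of the 16 characters of 7267232367237267 in place — 67 23 72 67 23 23 23 23 72 67 23 23 67 23 72 67 — and concatenate.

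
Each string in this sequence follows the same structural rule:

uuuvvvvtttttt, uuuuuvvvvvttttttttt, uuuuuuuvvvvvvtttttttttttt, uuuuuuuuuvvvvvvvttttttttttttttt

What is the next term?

uuuuuuuuuuuvvvvvvvvtttttttttttttttttt

The n-th term is 2n-1 u's then n+2 v's then 3n t's, where the shown terms are n = 2, 3, 4, 5.
At n = 6 the blocks have lengths 11, 8, 18.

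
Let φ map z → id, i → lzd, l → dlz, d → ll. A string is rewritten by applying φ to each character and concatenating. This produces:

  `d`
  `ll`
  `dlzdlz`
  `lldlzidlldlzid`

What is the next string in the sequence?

dlzdlzlldlzidlzdlldlzdlzlldlzidlzdll

φ(lldlzidlldlzid) expands symbol-by-symbol to dlz dlz ll dlz id lzd ll dlz dlz ll dlz id lzd ll; joining the 14 pieces gives the next term.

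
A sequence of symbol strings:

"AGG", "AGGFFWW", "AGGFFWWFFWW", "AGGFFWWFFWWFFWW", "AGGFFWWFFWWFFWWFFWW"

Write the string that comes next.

The strings grow by a fixed suffix FFWW each time.
One more step from AGGFFWWFFWWFFWWFFWW gives the answer.

AGGFFWWFFWWFFWWFFWWFFWW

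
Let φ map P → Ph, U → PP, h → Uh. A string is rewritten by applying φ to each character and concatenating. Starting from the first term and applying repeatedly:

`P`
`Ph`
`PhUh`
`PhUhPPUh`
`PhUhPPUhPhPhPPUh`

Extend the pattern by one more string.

Replace each of the 16 characters of PhUhPPUhPhPhPPUh in place — Ph Uh PP Uh Ph Ph PP Uh Ph Uh Ph Uh Ph Ph PP Uh — and concatenate.

PhUhPPUhPhPhPPUhPhUhPhUhPhPhPPUh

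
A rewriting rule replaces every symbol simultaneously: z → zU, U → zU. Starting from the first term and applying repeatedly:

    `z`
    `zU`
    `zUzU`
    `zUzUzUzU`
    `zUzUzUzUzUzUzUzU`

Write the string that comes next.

Replace each of the 16 characters of zUzUzUzUzUzUzUzU in place — zU zU zU zU zU zU zU zU zU zU zU zU zU zU zU zU — and concatenate.

zUzUzUzUzUzUzUzUzUzUzUzUzUzUzUzU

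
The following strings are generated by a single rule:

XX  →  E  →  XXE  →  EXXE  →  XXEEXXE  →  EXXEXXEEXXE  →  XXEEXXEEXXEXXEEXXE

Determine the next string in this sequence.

EXXEXXEEXXEXXEEXXEEXXEXXEEXXE

From term 3 onward, concatenate the second-to-last term with the last: XX·E = XXE, E·XXE = EXXE, …
The next term joins EXXEXXEEXXE and XXEEXXEEXXEXXEEXXE.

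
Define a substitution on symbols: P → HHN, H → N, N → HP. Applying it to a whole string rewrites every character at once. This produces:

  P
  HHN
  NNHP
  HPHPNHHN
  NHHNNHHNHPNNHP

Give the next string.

HPNNHPHPNNHPNHHNHPHPNHHN

Replace each of the 14 characters of NHHNNHHNHPNNHP in place — HP N N HP HP N N HP N HHN HP HP N HHN — and concatenate.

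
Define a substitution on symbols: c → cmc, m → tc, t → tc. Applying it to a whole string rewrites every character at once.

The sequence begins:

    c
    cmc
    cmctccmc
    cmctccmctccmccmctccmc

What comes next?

Replace each of the 21 characters of cmctccmctccmccmctccmc in place — cmc tc cmc tc cmc cmc tc cmc tc cmc cmc tc cmc cmc tc cmc tc cmc cmc tc cmc — and concatenate.

cmctccmctccmccmctccmctccmccmctccmccmctccmctccmccmctccmc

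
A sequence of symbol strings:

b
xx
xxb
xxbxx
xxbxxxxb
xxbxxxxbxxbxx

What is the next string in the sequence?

xxbxxxxbxxbxxxxbxxxxb

From term 3 onward, concatenate the last term with the second-to-last: xx·b = xxb, xxb·xx = xxbxx, …
The next term joins xxbxxxxbxxbxx and xxbxxxxb.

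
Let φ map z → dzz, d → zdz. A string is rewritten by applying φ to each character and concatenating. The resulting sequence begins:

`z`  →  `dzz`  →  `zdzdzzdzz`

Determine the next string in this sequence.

dzzzdzdzzzdzdzzdzzzdzdzzdzz

Rewriting each symbol of zdzdzzdzz: z→dzz, d→zdz, z→dzz, d→zdz, z→dzz, z→dzz, d→zdz, z→dzz, z→dzz, which concatenates to dzz zdz dzz zdz dzz dzz zdz dzz dzz.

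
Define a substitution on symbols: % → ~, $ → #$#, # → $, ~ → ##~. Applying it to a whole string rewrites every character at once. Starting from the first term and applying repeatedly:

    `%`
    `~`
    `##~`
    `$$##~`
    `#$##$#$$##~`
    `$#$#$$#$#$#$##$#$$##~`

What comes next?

Replace each of the 21 characters of $#$#$$#$#$#$##$#$$##~ in place — #$# $ #$# $ #$# #$# $ #$# $ #$# $ #$# $ $ #$# $ #$# #$# $ $ ##~ — and concatenate.

#$#$#$#$#$##$#$#$#$#$#$#$#$$#$#$#$##$#$$##~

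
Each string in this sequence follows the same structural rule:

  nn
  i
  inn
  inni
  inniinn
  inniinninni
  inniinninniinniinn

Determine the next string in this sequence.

inniinninniinniinninniinninni

From term 3 onward, concatenate the last term with the second-to-last: i·nn = inn, inn·i = inni, …
So term 8 is inniinninniinniinn·inniinninni.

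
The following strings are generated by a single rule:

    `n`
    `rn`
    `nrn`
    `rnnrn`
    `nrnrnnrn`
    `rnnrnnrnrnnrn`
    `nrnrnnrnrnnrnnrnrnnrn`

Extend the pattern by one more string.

rnnrnnrnrnnrnnrnrnnrnrnnrnnrnrnnrn

This is a Fibonacci-style word recurrence s(k) = s(k−2)·s(k−1): e.g. n·rn = nrn.
Continuing: rnnrnnrnrnnrn · nrnrnnrnrnnrnnrnrnnrn gives term 8.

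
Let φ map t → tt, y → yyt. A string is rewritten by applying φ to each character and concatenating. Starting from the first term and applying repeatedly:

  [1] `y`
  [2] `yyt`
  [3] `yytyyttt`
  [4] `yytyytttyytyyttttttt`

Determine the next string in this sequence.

Rewriting the 20 symbols of yytyytttyytyyttttttt one by one yields yyt yyt tt yyt yyt tt tt tt yyt yyt tt yyt yyt tt tt tt tt tt tt tt; concatenated:

yytyytttyytyytttttttyytyytttyytyyttttttttttttttt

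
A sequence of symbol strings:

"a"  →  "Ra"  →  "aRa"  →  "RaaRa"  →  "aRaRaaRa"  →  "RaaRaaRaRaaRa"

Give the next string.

From term 3 onward, concatenate the second-to-last term with the last: a·Ra = aRa, Ra·aRa = RaaRa, …
Continuing: aRaRaaRa · RaaRaaRaRaaRa gives term 7.

aRaRaaRaRaaRaaRaRaaRa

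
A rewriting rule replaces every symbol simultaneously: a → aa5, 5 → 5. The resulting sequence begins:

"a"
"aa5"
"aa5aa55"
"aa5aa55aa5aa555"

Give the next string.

Replace each of the 15 characters of aa5aa55aa5aa555 in place — aa5 aa5 5 aa5 aa5 5 5 aa5 aa5 5 aa5 aa5 5 5 5 — and concatenate.

aa5aa55aa5aa555aa5aa55aa5aa5555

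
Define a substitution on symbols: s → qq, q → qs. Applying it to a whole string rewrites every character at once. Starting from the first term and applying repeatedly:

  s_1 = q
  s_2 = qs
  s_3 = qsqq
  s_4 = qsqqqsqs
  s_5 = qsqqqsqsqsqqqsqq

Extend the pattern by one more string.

Replace each of the 16 characters of qsqqqsqsqsqqqsqq in place — qs qq qs qs qs qq qs qq qs qq qs qs qs qq qs qs — and concatenate.

qsqqqsqsqsqqqsqqqsqqqsqsqsqqqsqs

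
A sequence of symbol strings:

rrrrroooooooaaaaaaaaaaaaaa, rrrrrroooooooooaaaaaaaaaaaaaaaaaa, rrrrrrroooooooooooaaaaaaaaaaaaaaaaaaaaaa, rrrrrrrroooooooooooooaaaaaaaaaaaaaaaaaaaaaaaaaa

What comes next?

Term n consists of n+2 r's, followed by 2n+1 o's, followed by 4n+2 a's, where the shown terms are n = 3, 4, 5, 6.
At n = 7 the blocks have lengths 9, 15, 30.

rrrrrrrrroooooooooooooooaaaaaaaaaaaaaaaaaaaaaaaaaaaaaa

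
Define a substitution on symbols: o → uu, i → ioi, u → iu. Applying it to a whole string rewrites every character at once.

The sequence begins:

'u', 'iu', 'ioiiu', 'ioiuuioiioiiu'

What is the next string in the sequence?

ioiuuioiiuiuioiuuioiioiuuioiioiiu

Replace each of the 13 characters of ioiuuioiioiiu in place — ioi uu ioi iu iu ioi uu ioi ioi uu ioi ioi iu — and concatenate.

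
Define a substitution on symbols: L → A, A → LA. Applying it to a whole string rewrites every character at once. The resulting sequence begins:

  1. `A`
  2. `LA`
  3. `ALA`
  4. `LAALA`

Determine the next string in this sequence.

Expanding LAALA: L→A, A→LA, A→LA, L→A, A→LA. Concatenated: A LA LA A LA.

ALALAALA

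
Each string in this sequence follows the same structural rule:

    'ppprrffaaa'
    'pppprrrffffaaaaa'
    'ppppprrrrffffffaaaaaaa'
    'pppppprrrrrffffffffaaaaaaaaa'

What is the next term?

The n-th term is n+2 p's then n+1 r's then 2n f's then 2n+1 a's (n = 1, 2, …).
Setting n = 5 gives 7, 6, 10, 11 characters in each block.

ppppppprrrrrrffffffffffaaaaaaaaaaa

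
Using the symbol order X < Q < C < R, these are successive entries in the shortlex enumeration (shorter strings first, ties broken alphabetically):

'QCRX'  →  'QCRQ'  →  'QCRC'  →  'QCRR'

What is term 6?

Continuing the enumeration 2 steps past QCRR: QCRR → QRXX → (answer).

QRXQ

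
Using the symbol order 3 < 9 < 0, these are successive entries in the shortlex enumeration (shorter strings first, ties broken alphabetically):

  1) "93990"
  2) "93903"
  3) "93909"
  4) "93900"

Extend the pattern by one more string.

The successor of 93900 increments the rightmost position that isn't already 0 and resets every position after it to 3.

93033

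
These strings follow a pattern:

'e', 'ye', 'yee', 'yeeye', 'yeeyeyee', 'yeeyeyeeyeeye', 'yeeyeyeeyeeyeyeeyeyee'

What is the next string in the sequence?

yeeyeyeeyeeyeyeeyeyeeyeeyeyeeyeeye

This is a Fibonacci-style word recurrence s(k) = s(k−1)·s(k−2): e.g. ye·e = yee.
Continuing: yeeyeyeeyeeyeyeeyeyee · yeeyeyeeyeeye gives term 8.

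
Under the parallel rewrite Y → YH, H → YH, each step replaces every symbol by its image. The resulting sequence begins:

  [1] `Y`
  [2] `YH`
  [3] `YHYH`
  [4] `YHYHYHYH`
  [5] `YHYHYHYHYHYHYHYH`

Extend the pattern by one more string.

Rewriting the 16 symbols of YHYHYHYHYHYHYHYH one by one yields YH YH YH YH YH YH YH YH YH YH YH YH YH YH YH YH; concatenated:

YHYHYHYHYHYHYHYHYHYHYHYHYHYHYHYH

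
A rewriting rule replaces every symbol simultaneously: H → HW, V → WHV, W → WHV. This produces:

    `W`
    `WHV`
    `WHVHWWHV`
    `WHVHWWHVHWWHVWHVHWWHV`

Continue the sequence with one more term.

WHVHWWHVHWWHVWHVHWWHVHWWHVWHVHWWHVWHVHWWHVHWWHVWHVHWWHV

Replace each of the 21 characters of WHVHWWHVHWWHVWHVHWWHV in place — WHV HW WHV HW WHV WHV HW WHV HW WHV WHV HW WHV WHV HW WHV HW WHV WHV HW WHV — and concatenate.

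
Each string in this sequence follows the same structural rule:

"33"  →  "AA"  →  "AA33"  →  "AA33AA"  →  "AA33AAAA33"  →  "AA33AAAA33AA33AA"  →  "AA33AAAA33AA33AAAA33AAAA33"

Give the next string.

AA33AAAA33AA33AAAA33AAAA33AA33AAAA33AA33AA

This is a Fibonacci-style word recurrence s(k) = s(k−1)·s(k−2): e.g. AA·33 = AA33.
The next term joins AA33AAAA33AA33AAAA33AAAA33 and AA33AAAA33AA33AA.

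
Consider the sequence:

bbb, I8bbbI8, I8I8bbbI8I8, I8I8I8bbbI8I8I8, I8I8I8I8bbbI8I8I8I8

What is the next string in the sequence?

I8I8I8I8I8bbbI8I8I8I8I8

Every step adds I8 to the front and I8 to the end of the previous string.
So the next term is I8·I8I8I8I8bbbI8I8I8I8·I8.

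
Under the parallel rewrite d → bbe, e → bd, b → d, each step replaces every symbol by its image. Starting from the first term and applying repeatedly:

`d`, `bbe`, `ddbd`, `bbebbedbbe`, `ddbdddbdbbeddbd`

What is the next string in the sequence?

Applying the rule to each of the 15 symbols of ddbdddbdbbeddbd gives the pieces bbe bbe d bbe bbe bbe d bbe d d bd bbe bbe d bbe, which concatenate to the answer.

bbebbedbbebbebbedbbeddbdbbebbedbbe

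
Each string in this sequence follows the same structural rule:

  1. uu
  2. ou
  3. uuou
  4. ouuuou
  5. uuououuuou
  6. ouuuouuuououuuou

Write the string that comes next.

uuououuuououuuouuuououuuou

Each term (from the third on) is the two preceding terms concatenated in order: term 3 = uu·ou = uuou.
Continuing: uuououuuou · ouuuouuuououuuou gives term 7.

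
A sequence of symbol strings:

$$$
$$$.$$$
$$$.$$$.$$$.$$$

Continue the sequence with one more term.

Each string is two copies of the previous one joined by '.'.
One more doubling of $$$.$$$.$$$.$$$ gives the answer.

$$$.$$$.$$$.$$$.$$$.$$$.$$$.$$$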